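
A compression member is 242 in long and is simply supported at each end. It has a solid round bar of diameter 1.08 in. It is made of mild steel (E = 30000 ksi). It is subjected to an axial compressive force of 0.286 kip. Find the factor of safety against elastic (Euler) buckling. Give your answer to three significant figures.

I = πd⁴/64 = π×1.08⁴/64 = 6.678×10^-2 in⁴
Effective length L_e = K·L = 1 × 242 = 242.0 in
P_cr = π²EI / L_e² = π² × 30000×10³ × 6.678×10^-2 / 242.0² = 337.6 lb
Factor of safety n = P_cr / P = 0.33764 / 0.286 = 1.18

n ≈ 1.18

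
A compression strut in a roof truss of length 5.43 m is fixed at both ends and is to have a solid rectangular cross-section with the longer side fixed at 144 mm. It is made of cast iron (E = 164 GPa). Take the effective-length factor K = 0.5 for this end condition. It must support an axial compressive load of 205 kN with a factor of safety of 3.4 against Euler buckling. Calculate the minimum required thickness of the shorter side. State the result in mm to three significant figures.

Required P_cr = n·P = 3.4 × 205 = 697.0 kN
L_e = K·L = 0.5 × 5.43 = 2.715 m
Required I = P_cr·L_e²/(π²E) = 6.970×10^5 × 2.715² / (π² × 1.64×10^11) = 3.174×10^-6 m⁴
I_req = 3.174×10^6 mm⁴
Rectangle, weak axis: I_min = h·b³/12 with h = 144 mm fixed  ⇒  b = (12I/h)^(1/3) = 64.2 mm

b ≈ 64.2 mm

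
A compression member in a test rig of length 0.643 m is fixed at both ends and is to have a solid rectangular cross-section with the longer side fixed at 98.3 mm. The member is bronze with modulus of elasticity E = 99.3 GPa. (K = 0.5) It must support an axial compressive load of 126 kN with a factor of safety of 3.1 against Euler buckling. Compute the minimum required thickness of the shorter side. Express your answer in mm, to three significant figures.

Required P_cr = n·P = 3.1 × 126 = 390.6 kN
L_e = K·L = 0.5 × 0.643 = 0.3215 m
Required I = P_cr·L_e²/(π²E) = 3.906×10^5 × 0.3215² / (π² × 9.93×10^10) = 4.120×10^-8 m⁴
I_req = 4.120×10^4 mm⁴
Rectangle, weak axis: I_min = h·b³/12 with h = 98.3 mm fixed  ⇒  b = (12I/h)^(1/3) = 17.1 mm

b ≈ 17.1 mm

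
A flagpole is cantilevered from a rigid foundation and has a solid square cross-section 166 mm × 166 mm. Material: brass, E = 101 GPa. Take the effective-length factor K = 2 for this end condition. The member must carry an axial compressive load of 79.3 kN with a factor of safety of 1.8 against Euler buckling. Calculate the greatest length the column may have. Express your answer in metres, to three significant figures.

I = a⁴/12 = 166⁴/12 = 6.328×10^7 mm⁴
I = 6.328×10^-5 m⁴
Required critical load P_cr = n·P = 1.8 × 79.3 = 142.7 kN = 1.427×10^5 N
From P_cr = π²EI/(K·L)²:  L = (1/K)·√(π²EI/P_cr) = (1/2)·√(π²×1.01×10^11×6.328×10^-5/1.427×10^5)
L = 10.5 m

L_max ≈ 10.5 m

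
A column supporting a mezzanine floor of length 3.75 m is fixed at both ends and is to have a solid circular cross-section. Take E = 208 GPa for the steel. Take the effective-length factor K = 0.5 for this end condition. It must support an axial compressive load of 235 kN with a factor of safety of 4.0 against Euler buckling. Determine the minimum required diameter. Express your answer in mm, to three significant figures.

d ≈ 75.7 mm

Required P_cr = n·P = 4.0 × 235 = 940.0 kN
L_e = K·L = 0.5 × 3.75 = 1.875 m
Required I = P_cr·L_e²/(π²E) = 9.400×10^5 × 1.875² / (π² × 2.08×10^11) = 1.610×10^-6 m⁴
I_req = 1.610×10^6 mm⁴
Solid circle: I = πd⁴/64  ⇒  d = (64I/π)^(1/4) = (64×1.610×10^6/π)^(1/4) = 75.7 mm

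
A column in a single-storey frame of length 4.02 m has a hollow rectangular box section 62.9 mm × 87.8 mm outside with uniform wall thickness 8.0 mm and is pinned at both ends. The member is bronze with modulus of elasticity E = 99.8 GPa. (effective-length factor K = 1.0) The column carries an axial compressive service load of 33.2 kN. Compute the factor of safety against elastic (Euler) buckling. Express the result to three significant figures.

Inner dimensions: h_i = 87.8 − 2×8.0 = 71.80 mm, b_i = 62.9 − 2×8.0 = 46.90 mm
Weak-axis I_min = (h_o·b_o³ − h_i·b_i³)/12 with b_o = 62.9, b_i = 46.90 mm (shorter outer/inner sides).
I_min = (87.8×62.9³ − 71.80×46.90³)/12 = 1.204×10^6 mm⁴
I = 1.204×10^6 mm⁴ = 1.204×10^-6 m⁴
Effective length L_e = K·L = 1 × 4.02 = 4.020 m
P_cr = π²EI / L_e² = π² × 99.8×10⁹ × 1.204×10^-6 / 4.020² = 7.336×10^4 N
Factor of safety n = P_cr / P = 73.358 / 33.2 = 2.21

n ≈ 2.21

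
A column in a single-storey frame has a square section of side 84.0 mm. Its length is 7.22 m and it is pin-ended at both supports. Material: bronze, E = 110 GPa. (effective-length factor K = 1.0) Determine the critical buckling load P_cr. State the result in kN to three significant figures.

P_cr ≈ 86.4 kN

I = a⁴/12 = 84.0⁴/12 = 4.149×10^6 mm⁴
I = 4.149×10^6 mm⁴ = 4.149×10^-6 m⁴
Effective length L_e = K·L = 1 × 7.22 = 7.220 m
P_cr = π²EI / L_e² = π² × 110×10⁹ × 4.149×10^-6 / 7.220² = 8.641×10^4 N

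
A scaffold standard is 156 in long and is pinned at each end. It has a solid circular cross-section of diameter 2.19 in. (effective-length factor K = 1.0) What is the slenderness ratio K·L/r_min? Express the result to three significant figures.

I = πd⁴/64 = π×2.19⁴/64 = 1.129 in⁴
A = 3.767 in²;  r_min = √(I/A) = √(1.129/3.767) = 0.5475 in
L_e = K·L = 1 × 156 = 156.0 in
λ = L_e / r_min = 156.00 / 0.5475 = 285

λ ≈ 285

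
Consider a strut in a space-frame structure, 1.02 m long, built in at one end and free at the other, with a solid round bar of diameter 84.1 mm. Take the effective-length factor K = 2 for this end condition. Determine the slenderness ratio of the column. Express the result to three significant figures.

λ ≈ 97.0

I = πd⁴/64 = π×84.1⁴/64 = 2.456×10^6 mm⁴
A = 5.555×10^3 mm²;  r_min = √(I/A) = √(2.456×10^6/5.555×10^3) = 21.02 mm
L_e = K·L = 2 × 1.02 m = 2.040 m = 2040.0 mm
λ = L_e / r_min = 2040.0 / 21.02 = 97.0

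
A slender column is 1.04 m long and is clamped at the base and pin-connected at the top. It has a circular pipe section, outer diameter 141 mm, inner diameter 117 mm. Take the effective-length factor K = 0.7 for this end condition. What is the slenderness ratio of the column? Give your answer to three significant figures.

λ ≈ 15.9

d_o = 141 mm, d_i = 117 mm
I = π(d_o⁴ − d_i⁴)/64 = π(141⁴ − 117.0⁴)/64 = 1.020×10^7 mm⁴
A = 4.863×10^3 mm²;  r_min = √(I/A) = √(1.020×10^7/4.863×10^3) = 45.81 mm
L_e = K·L = 0.7 × 1.04 m = 0.7280 m = 728.00 mm
λ = L_e / r_min = 728.00 / 45.81 = 15.9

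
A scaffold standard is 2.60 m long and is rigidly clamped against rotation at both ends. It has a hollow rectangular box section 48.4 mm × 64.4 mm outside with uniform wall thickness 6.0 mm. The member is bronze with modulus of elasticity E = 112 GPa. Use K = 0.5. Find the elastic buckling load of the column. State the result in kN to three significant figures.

P_cr ≈ 260 kN

Inner dimensions: h_i = 64.4 − 2×6.0 = 52.40 mm, b_i = 48.4 − 2×6.0 = 36.40 mm
Weak-axis I_min = (h_o·b_o³ − h_i·b_i³)/12 with b_o = 48.4, b_i = 36.40 mm (shorter outer/inner sides).
I_min = (64.4×48.4³ − 52.40×36.40³)/12 = 3.979×10^5 mm⁴
I = 3.979×10^5 mm⁴ = 3.979×10^-7 m⁴
Effective length L_e = K·L = 0.5 × 2.60 = 1.300 m
P_cr = π²EI / L_e² = π² × 112×10⁹ × 3.979×10^-7 / 1.300² = 2.602×10^5 N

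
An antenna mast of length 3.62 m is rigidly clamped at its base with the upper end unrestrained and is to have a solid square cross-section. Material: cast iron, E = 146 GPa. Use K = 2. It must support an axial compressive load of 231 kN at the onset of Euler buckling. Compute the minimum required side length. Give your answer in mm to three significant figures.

a ≈ 100 mm

L_e = K·L = 2 × 3.62 = 7.240 m
Required I = P_cr·L_e²/(π²E) = 2.310×10^5 × 7.240² / (π² × 1.46×10^11) = 8.403×10^-6 m⁴
I_req = 8.403×10^6 mm⁴
Solid square: I = a⁴/12  ⇒  a = (12I)^(1/4) = (12×8.403×10^6)^(1/4) = 100 mm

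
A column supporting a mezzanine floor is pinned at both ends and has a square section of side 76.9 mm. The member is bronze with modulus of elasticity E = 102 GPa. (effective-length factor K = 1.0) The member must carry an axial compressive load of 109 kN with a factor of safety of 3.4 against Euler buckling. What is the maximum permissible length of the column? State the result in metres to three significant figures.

L_max ≈ 2.81 m

I = a⁴/12 = 76.9⁴/12 = 2.914×10^6 mm⁴
I = 2.914×10^-6 m⁴
Required critical load P_cr = n·P = 3.4 × 109 = 370.6 kN = 3.706×10^5 N
From P_cr = π²EI/(K·L)²:  L = (1/K)·√(π²EI/P_cr) = (1/1)·√(π²×1.02×10^11×2.914×10^-6/3.706×10^5)
L = 2.81 m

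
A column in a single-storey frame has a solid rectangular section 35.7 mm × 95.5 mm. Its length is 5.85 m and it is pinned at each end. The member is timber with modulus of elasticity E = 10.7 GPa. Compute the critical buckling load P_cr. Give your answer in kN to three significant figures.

Buckling occurs about the weak axis: I_min = h·b³/12 with b = 35.7 mm (the shorter side).
I_min = 95.5×35.7³/12 = 3.621×10^5 mm⁴
I = 3.621×10^5 mm⁴ = 3.621×10^-7 m⁴
Effective length L_e = K·L = 1 × 5.85 = 5.850 m
P_cr = π²EI / L_e² = π² × 10.7×10⁹ × 3.621×10^-7 / 5.850² = 1.117×10^3 N

P_cr ≈ 1.12 kN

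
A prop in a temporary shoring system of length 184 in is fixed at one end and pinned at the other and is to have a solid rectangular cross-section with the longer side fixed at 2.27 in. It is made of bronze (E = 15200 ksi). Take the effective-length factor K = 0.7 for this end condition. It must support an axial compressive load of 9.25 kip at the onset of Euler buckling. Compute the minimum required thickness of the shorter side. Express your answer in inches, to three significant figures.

L_e = K·L = 0.7 × 184 = 128.8 in
Required I = P_cr·L_e²/(π²E) = 9.250×10^3 × 128.8² / (π² × 1.52×10^7) = 1.023 in⁴
Rectangle, weak axis: I_min = h·b³/12 with h = 2.27 in fixed  ⇒  b = (12I/h)^(1/3) = 1.76 in

b ≈ 1.76 in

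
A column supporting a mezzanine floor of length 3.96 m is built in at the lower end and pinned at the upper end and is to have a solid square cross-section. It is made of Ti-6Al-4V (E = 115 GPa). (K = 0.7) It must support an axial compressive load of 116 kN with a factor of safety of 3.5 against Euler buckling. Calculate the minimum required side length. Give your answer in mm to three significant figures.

Required P_cr = n·P = 3.5 × 116 = 406.0 kN
L_e = K·L = 0.7 × 3.96 = 2.772 m
Required I = P_cr·L_e²/(π²E) = 4.060×10^5 × 2.772² / (π² × 1.15×10^11) = 2.749×10^-6 m⁴
I_req = 2.749×10^6 mm⁴
Solid square: I = a⁴/12  ⇒  a = (12I)^(1/4) = (12×2.749×10^6)^(1/4) = 75.8 mm

a ≈ 75.8 mm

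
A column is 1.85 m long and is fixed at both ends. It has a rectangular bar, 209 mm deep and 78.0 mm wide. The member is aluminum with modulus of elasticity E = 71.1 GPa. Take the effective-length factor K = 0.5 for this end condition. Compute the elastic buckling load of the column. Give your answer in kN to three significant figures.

Buckling occurs about the weak axis: I_min = h·b³/12 with b = 78.0 mm (the shorter side).
I_min = 209×78.0³/12 = 8.265×10^6 mm⁴
I = 8.265×10^6 mm⁴ = 8.265×10^-6 m⁴
Effective length L_e = K·L = 0.5 × 1.85 = 0.9250 m
P_cr = π²EI / L_e² = π² × 71.1×10⁹ × 8.265×10^-6 / 0.9250² = 6.779×10^6 N

P_cr ≈ 6780 kN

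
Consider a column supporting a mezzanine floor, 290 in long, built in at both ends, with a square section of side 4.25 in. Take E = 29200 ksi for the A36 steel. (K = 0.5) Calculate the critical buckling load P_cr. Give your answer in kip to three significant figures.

I = a⁴/12 = 4.25⁴/12 = 27.19 in⁴
Effective length L_e = K·L = 0.5 × 290 = 145.0 in
P_cr = π²EI / L_e² = π² × 29200×10³ × 27.19 / 145.0² = 3.727×10^5 lb

P_cr ≈ 373 kip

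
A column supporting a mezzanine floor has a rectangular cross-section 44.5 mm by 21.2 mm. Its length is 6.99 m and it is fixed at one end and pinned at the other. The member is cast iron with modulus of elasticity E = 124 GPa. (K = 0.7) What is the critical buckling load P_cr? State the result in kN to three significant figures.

Buckling occurs about the weak axis: I_min = h·b³/12 with b = 21.2 mm (the shorter side).
I_min = 44.5×21.2³/12 = 3.533×10^4 mm⁴
I = 3.533×10^4 mm⁴ = 3.533×10^-8 m⁴
Effective length L_e = K·L = 0.7 × 6.99 = 4.893 m
P_cr = π²EI / L_e² = π² × 124×10⁹ × 3.533×10^-8 / 4.893² = 1.806×10^3 N

P_cr ≈ 1.81 kN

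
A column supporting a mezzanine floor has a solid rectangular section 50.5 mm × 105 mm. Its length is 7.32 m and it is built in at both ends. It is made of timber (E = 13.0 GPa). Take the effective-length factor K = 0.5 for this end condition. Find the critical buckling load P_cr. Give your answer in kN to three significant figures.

P_cr ≈ 10.8 kN

Buckling occurs about the weak axis: I_min = h·b³/12 with b = 50.5 mm (the shorter side).
I_min = 105×50.5³/12 = 1.127×10^6 mm⁴
I = 1.127×10^6 mm⁴ = 1.127×10^-6 m⁴
Effective length L_e = K·L = 0.5 × 7.32 = 3.660 m
P_cr = π²EI / L_e² = π² × 13.0×10⁹ × 1.127×10^-6 / 3.660² = 1.079×10^4 N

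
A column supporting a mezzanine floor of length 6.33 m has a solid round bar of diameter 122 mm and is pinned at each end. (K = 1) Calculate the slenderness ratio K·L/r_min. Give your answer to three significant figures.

I = πd⁴/64 = π×122⁴/64 = 1.087×10^7 mm⁴
A = 1.169×10^4 mm²;  r_min = √(I/A) = √(1.087×10^7/1.169×10^4) = 30.50 mm
L_e = K·L = 1 × 6.33 m = 6.330 m = 6330.0 mm
λ = L_e / r_min = 6330.0 / 30.50 = 208

λ ≈ 208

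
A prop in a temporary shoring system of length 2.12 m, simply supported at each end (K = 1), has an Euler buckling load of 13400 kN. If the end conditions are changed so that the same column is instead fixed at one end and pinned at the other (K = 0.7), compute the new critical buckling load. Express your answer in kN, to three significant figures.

P_cr ∝ 1/K², so P_cr,new = P_cr,old × (K_old/K_new)² = 13400 × (1/0.7)²
= 13400 × 2.041 = 27300 kN

P_cr ≈ 27300 kN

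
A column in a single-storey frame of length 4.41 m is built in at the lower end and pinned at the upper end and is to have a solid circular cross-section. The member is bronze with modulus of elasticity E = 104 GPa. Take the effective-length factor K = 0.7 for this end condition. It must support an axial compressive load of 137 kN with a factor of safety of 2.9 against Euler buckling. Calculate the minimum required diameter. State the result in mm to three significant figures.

d ≈ 93.1 mm

Required P_cr = n·P = 2.9 × 137 = 397.3 kN
L_e = K·L = 0.7 × 4.41 = 3.087 m
Required I = P_cr·L_e²/(π²E) = 3.973×10^5 × 3.087² / (π² × 1.04×10^11) = 3.689×10^-6 m⁴
I_req = 3.689×10^6 mm⁴
Solid circle: I = πd⁴/64  ⇒  d = (64I/π)^(1/4) = (64×3.689×10^6/π)^(1/4) = 93.1 mm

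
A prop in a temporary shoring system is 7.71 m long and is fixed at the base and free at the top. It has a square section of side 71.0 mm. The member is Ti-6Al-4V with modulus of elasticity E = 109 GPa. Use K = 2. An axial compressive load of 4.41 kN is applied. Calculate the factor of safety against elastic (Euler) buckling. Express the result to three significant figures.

n ≈ 2.17

I = a⁴/12 = 71.0⁴/12 = 2.118×10^6 mm⁴
I = 2.118×10^6 mm⁴ = 2.118×10^-6 m⁴
Effective length L_e = K·L = 2 × 7.71 = 15.42 m
P_cr = π²EI / L_e² = π² × 109×10⁹ × 2.118×10^-6 / 15.42² = 9.581×10^3 N
Factor of safety n = P_cr / P = 9.5810 / 4.41 = 2.17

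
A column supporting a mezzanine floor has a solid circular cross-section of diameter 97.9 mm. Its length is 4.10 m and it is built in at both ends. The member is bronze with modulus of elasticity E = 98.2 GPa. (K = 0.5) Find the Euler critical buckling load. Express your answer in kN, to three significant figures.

P_cr ≈ 1040 kN

I = πd⁴/64 = π×97.9⁴/64 = 4.509×10^6 mm⁴
I = 4.509×10^6 mm⁴ = 4.509×10^-6 m⁴
Effective length L_e = K·L = 0.5 × 4.10 = 2.050 m
P_cr = π²EI / L_e² = π² × 98.2×10⁹ × 4.509×10^-6 / 2.050² = 1.040×10^6 N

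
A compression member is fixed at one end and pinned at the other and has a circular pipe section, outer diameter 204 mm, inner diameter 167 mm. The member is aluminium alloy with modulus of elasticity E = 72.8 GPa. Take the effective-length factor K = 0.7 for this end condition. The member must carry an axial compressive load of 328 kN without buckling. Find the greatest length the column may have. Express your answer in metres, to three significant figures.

d_o = 204 mm, d_i = 167 mm
I = π(d_o⁴ − d_i⁴)/64 = π(204⁴ − 167.0⁴)/64 = 4.683×10^7 mm⁴
I = 4.683×10^-5 m⁴
At the buckling limit P_cr = P = 3.280×10^5 N
From P_cr = π²EI/(K·L)²:  L = (1/K)·√(π²EI/P_cr) = (1/0.7)·√(π²×7.28×10^10×4.683×10^-5/3.280×10^5)
L = 14.5 m

L_max ≈ 14.5 m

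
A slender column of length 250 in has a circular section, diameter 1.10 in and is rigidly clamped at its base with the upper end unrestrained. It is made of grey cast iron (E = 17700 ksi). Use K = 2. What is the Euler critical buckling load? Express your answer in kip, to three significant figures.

I = πd⁴/64 = π×1.10⁴/64 = 7.187×10^-2 in⁴
Effective length L_e = K·L = 2 × 250 = 500.0 in
P_cr = π²EI / L_e² = π² × 17700×10³ × 7.187×10^-2 / 500.0² = 50.22 lb

P_cr ≈ 0.0502 kip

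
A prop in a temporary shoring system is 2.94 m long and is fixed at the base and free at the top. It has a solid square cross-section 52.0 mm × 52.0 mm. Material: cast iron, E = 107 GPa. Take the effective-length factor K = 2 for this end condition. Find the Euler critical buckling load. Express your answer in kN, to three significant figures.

I = a⁴/12 = 52.0⁴/12 = 6.093×10^5 mm⁴
I = 6.093×10^5 mm⁴ = 6.093×10^-7 m⁴
Effective length L_e = K·L = 2 × 2.94 = 5.880 m
P_cr = π²EI / L_e² = π² × 107×10⁹ × 6.093×10^-7 / 5.880² = 1.861×10^4 N

P_cr ≈ 18.6 kN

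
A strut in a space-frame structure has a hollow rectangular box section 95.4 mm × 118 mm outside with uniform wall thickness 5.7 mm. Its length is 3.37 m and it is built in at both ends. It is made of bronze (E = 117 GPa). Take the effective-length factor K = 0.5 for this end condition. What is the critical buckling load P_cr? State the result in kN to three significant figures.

Inner dimensions: h_i = 118 − 2×5.7 = 106.6 mm, b_i = 95.4 − 2×5.7 = 84.00 mm
Weak-axis I_min = (h_o·b_o³ − h_i·b_i³)/12 with b_o = 95.4, b_i = 84.00 mm (shorter outer/inner sides).
I_min = (118×95.4³ − 106.6×84.00³)/12 = 3.273×10^6 mm⁴
I = 3.273×10^6 mm⁴ = 3.273×10^-6 m⁴
Effective length L_e = K·L = 0.5 × 3.37 = 1.685 m
P_cr = π²EI / L_e² = π² × 117×10⁹ × 3.273×10^-6 / 1.685² = 1.331×10^6 N

P_cr ≈ 1330 kN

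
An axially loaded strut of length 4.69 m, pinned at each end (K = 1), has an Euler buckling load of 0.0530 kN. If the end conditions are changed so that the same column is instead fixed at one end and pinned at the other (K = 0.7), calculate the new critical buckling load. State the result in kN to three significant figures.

P_cr ∝ 1/K², so P_cr,new = P_cr,old × (K_old/K_new)² = 0.0530 × (1/0.7)²
= 0.0530 × 2.041 = 0.108 kN

P_cr ≈ 0.108 kN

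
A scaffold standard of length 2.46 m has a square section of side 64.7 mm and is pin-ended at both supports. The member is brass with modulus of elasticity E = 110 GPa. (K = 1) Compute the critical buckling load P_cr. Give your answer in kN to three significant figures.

P_cr ≈ 262 kN

I = a⁴/12 = 64.7⁴/12 = 1.460×10^6 mm⁴
I = 1.460×10^6 mm⁴ = 1.460×10^-6 m⁴
Effective length L_e = K·L = 1 × 2.46 = 2.460 m
P_cr = π²EI / L_e² = π² × 110×10⁹ × 1.460×10^-6 / 2.460² = 2.620×10^5 N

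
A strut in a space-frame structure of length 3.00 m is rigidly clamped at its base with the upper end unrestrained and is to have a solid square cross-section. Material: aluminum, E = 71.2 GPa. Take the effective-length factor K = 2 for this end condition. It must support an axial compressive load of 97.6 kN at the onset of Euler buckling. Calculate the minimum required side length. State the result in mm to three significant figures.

L_e = K·L = 2 × 3.00 = 6.000 m
Required I = P_cr·L_e²/(π²E) = 9.760×10^4 × 6.000² / (π² × 7.12×10^10) = 5.000×10^-6 m⁴
I_req = 5.000×10^6 mm⁴
Solid square: I = a⁴/12  ⇒  a = (12I)^(1/4) = (12×5.000×10^6)^(1/4) = 88.0 mm

a ≈ 88.0 mm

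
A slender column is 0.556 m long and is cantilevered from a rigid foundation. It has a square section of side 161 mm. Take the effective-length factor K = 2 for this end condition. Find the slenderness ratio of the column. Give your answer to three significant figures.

I = a⁴/12 = 161⁴/12 = 5.599×10^7 mm⁴
A = 2.592×10^4 mm²;  r_min = √(I/A) = √(5.599×10^7/2.592×10^4) = 46.48 mm
L_e = K·L = 2 × 0.556 m = 1.112 m = 1112.0 mm
λ = L_e / r_min = 1112.0 / 46.48 = 23.9

λ ≈ 23.9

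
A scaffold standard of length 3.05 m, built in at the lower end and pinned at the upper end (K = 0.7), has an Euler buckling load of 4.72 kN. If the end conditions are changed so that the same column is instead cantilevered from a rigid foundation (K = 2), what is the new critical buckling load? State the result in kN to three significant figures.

P_cr ≈ 0.578 kN

P_cr ∝ 1/K², so P_cr,new = P_cr,old × (K_old/K_new)² = 4.72 × (0.7/2)²
= 4.72 × 0.1225 = 0.578 kN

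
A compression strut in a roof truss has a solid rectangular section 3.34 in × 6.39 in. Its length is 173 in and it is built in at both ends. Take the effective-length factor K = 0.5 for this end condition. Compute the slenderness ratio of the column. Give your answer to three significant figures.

λ ≈ 89.7

For a rectangle r_min = b/√12 = 3.34/√12 = 0.9642 in
L_e = K·L = 0.5 × 173 = 86.50 in
λ = L_e / r_min = 86.500 / 0.9642 = 89.7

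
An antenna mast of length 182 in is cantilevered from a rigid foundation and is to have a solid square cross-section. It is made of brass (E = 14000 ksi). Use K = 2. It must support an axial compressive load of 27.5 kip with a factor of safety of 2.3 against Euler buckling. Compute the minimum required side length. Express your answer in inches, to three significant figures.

a ≈ 5.19 in

Required P_cr = n·P = 2.3 × 27.5 = 63.25 kip
L_e = K·L = 2 × 182 = 364.0 in
Required I = P_cr·L_e²/(π²E) = 6.325×10^4 × 364.0² / (π² × 1.40×10^7) = 60.65 in⁴
Solid square: I = a⁴/12  ⇒  a = (12I)^(1/4) = (12×60.65)^(1/4) = 5.19 in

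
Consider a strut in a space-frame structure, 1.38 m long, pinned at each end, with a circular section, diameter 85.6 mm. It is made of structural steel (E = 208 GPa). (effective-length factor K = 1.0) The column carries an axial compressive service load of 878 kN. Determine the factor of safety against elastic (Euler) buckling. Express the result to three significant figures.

n ≈ 3.24

I = πd⁴/64 = π×85.6⁴/64 = 2.636×10^6 mm⁴
I = 2.636×10^6 mm⁴ = 2.636×10^-6 m⁴
Effective length L_e = K·L = 1 × 1.38 = 1.380 m
P_cr = π²EI / L_e² = π² × 208×10⁹ × 2.636×10^-6 / 1.380² = 2.841×10^6 N
Factor of safety n = P_cr / P = 2841.0 / 878 = 3.24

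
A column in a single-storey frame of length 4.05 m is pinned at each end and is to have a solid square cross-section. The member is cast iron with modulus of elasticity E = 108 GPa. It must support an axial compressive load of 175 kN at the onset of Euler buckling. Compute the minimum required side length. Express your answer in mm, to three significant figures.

a ≈ 75.4 mm

L_e = K·L = 1 × 4.05 = 4.050 m
Required I = P_cr·L_e²/(π²E) = 1.750×10^5 × 4.050² / (π² × 1.08×10^11) = 2.693×10^-6 m⁴
I_req = 2.693×10^6 mm⁴
Solid square: I = a⁴/12  ⇒  a = (12I)^(1/4) = (12×2.693×10^6)^(1/4) = 75.4 mm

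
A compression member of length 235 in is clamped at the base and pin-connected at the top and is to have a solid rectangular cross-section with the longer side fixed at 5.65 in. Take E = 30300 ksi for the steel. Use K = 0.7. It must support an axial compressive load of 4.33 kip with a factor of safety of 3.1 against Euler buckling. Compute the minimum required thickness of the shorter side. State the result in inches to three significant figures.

b ≈ 1.37 in

Required P_cr = n·P = 3.1 × 4.33 = 13.42 kip
L_e = K·L = 0.7 × 235 = 164.5 in
Required I = P_cr·L_e²/(π²E) = 1.342×10^4 × 164.5² / (π² × 3.03×10^7) = 1.215 in⁴
Rectangle, weak axis: I_min = h·b³/12 with h = 5.65 in fixed  ⇒  b = (12I/h)^(1/3) = 1.37 in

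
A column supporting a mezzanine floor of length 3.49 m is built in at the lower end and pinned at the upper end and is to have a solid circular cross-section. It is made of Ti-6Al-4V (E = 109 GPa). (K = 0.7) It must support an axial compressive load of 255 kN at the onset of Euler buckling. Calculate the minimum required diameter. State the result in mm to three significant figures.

d ≈ 73.3 mm

L_e = K·L = 0.7 × 3.49 = 2.443 m
Required I = P_cr·L_e²/(π²E) = 2.550×10^5 × 2.443² / (π² × 1.09×10^11) = 1.415×10^-6 m⁴
I_req = 1.415×10^6 mm⁴
Solid circle: I = πd⁴/64  ⇒  d = (64I/π)^(1/4) = (64×1.415×10^6/π)^(1/4) = 73.3 mm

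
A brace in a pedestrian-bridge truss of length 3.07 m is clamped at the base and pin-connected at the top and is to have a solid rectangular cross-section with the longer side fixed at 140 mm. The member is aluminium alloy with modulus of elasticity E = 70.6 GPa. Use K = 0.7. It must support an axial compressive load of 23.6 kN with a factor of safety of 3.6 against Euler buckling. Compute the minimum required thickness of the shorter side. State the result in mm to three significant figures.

Required P_cr = n·P = 3.6 × 23.6 = 84.96 kN
L_e = K·L = 0.7 × 3.07 = 2.149 m
Required I = P_cr·L_e²/(π²E) = 8.496×10^4 × 2.149² / (π² × 7.06×10^10) = 5.631×10^-7 m⁴
I_req = 5.631×10^5 mm⁴
Rectangle, weak axis: I_min = h·b³/12 with h = 140 mm fixed  ⇒  b = (12I/h)^(1/3) = 36.4 mm

b ≈ 36.4 mm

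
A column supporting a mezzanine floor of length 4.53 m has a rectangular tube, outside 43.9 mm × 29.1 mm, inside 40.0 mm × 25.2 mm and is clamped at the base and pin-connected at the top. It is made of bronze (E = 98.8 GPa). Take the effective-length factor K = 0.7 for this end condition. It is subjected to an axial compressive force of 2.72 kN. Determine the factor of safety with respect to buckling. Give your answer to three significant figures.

n ≈ 1.31

Weak-axis I_min = (h_o·b_o³ − h_i·b_i³)/12 with b_o = 29.1, b_i = 25.20 mm (shorter outer/inner sides).
I_min = (43.9×29.1³ − 40.00×25.20³)/12 = 3.681×10^4 mm⁴
I = 3.681×10^4 mm⁴ = 3.681×10^-8 m⁴
Effective length L_e = K·L = 0.7 × 4.53 = 3.171 m
P_cr = π²EI / L_e² = π² × 98.8×10⁹ × 3.681×10^-8 / 3.171² = 3.569×10^3 N
Factor of safety n = P_cr / P = 3.5693 / 2.72 = 1.31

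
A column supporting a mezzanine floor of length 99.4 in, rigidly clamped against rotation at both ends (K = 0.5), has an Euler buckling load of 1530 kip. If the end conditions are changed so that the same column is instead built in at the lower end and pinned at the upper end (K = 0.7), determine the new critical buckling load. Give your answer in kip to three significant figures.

P_cr ≈ 781 kip

P_cr ∝ 1/K², so P_cr,new = P_cr,old × (K_old/K_new)² = 1530 × (0.5/0.7)²
= 1530 × 0.5102 = 781 kip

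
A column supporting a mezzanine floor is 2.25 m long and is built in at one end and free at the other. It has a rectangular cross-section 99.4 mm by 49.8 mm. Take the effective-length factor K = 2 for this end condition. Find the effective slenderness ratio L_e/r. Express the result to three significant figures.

Buckling occurs about the weak axis: I_min = h·b³/12 with b = 49.8 mm (the shorter side).
I_min = 99.4×49.8³/12 = 1.023×10^6 mm⁴
A = 4.950×10^3 mm²;  r_min = √(I/A) = √(1.023×10^6/4.950×10^3) = 14.38 mm
L_e = K·L = 2 × 2.25 m = 4.500 m = 4500.0 mm
λ = L_e / r_min = 4500.0 / 14.38 = 313

λ ≈ 313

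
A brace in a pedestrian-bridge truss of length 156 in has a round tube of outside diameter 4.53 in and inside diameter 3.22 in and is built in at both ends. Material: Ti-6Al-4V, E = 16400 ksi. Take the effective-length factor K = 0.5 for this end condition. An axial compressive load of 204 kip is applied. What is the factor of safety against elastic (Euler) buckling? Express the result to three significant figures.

d_o = 4.53 in, d_i = 3.22 in
I = π(d_o⁴ − d_i⁴)/64 = π(4.53⁴ − 3.220⁴)/64 = 15.39 in⁴
Effective length L_e = K·L = 0.5 × 156 = 78.00 in
P_cr = π²EI / L_e² = π² × 16400×10³ × 15.39 / 78.00² = 4.095×10^5 lb
Factor of safety n = P_cr / P = 409.55 / 204 = 2.01

n ≈ 2.01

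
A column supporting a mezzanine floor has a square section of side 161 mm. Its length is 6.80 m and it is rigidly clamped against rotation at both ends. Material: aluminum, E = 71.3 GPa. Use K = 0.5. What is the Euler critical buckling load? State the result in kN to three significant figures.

P_cr ≈ 3410 kN

I = a⁴/12 = 161⁴/12 = 5.599×10^7 mm⁴
I = 5.599×10^7 mm⁴ = 5.599×10^-5 m⁴
Effective length L_e = K·L = 0.5 × 6.80 = 3.400 m
P_cr = π²EI / L_e² = π² × 71.3×10⁹ × 5.599×10^-5 / 3.400² = 3.408×10^6 N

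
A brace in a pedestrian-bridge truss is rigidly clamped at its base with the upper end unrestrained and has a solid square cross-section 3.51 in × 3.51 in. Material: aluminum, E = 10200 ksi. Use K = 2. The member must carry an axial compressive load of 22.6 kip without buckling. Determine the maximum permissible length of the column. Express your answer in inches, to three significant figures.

L_max ≈ 119 in

I = a⁴/12 = 3.51⁴/12 = 12.65 in⁴
At the buckling limit P_cr = P = 2.260×10^4 lb
From P_cr = π²EI/(K·L)²:  L = (1/K)·√(π²EI/P_cr) = (1/2)·√(π²×1.02×10^7×12.65/2.260×10^4)
L = 119 in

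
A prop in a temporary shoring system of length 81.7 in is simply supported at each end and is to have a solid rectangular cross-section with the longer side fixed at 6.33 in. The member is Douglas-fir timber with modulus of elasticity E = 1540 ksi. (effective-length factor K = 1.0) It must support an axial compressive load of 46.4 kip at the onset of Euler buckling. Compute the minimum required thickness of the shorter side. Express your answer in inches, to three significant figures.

L_e = K·L = 1 × 81.7 = 81.70 in
Required I = P_cr·L_e²/(π²E) = 4.640×10^4 × 81.70² / (π² × 1.54×10^6) = 20.38 in⁴
Rectangle, weak axis: I_min = h·b³/12 with h = 6.33 in fixed  ⇒  b = (12I/h)^(1/3) = 3.38 in

b ≈ 3.38 in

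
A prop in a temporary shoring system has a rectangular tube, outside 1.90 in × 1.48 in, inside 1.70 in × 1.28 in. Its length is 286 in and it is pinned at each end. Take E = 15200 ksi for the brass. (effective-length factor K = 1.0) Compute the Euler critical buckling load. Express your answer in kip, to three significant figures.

P_cr ≈ 0.396 kip

Weak-axis I_min = (h_o·b_o³ − h_i·b_i³)/12 with b_o = 1.48, b_i = 1.280 in (shorter outer/inner sides).
I_min = (1.90×1.48³ − 1.700×1.280³)/12 = 0.2162 in⁴
Effective length L_e = K·L = 1 × 286 = 286.0 in
P_cr = π²EI / L_e² = π² × 15200×10³ × 0.2162 / 286.0² = 396.5 lb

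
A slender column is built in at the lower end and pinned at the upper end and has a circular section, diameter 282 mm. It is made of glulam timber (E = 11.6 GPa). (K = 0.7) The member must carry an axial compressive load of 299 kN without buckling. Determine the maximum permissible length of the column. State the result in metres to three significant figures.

I = πd⁴/64 = π×282⁴/64 = 3.104×10^8 mm⁴
I = 3.104×10^-4 m⁴
At the buckling limit P_cr = P = 2.990×10^5 N
From P_cr = π²EI/(K·L)²:  L = (1/K)·√(π²EI/P_cr) = (1/0.7)·√(π²×1.16×10^10×3.104×10^-4/2.990×10^5)
L = 15.6 m

L_max ≈ 15.6 m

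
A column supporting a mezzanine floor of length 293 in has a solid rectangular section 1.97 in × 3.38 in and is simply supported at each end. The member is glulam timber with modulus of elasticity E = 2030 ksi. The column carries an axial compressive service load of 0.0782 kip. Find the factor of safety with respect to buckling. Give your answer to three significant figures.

n ≈ 6.43

Buckling occurs about the weak axis: I_min = h·b³/12 with b = 1.97 in (the shorter side).
I_min = 3.38×1.97³/12 = 2.153 in⁴
Effective length L_e = K·L = 1 × 293 = 293.0 in
P_cr = π²EI / L_e² = π² × 2030×10³ × 2.153 / 293.0² = 502.6 lb
Factor of safety n = P_cr / P = 0.50257 / 0.0782 = 6.43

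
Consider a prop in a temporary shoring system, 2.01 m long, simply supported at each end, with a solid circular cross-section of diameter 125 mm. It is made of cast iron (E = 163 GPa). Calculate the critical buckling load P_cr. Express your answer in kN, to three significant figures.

P_cr ≈ 4770 kN

I = πd⁴/64 = π×125⁴/64 = 1.198×10^7 mm⁴
I = 1.198×10^7 mm⁴ = 1.198×10^-5 m⁴
Effective length L_e = K·L = 1 × 2.01 = 2.010 m
P_cr = π²EI / L_e² = π² × 163×10⁹ × 1.198×10^-5 / 2.010² = 4.772×10^6 N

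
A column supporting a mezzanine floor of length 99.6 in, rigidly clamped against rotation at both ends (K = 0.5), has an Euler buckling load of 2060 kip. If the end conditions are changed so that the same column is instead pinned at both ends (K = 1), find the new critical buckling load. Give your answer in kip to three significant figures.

P_cr ≈ 515 kip

P_cr ∝ 1/K², so P_cr,new = P_cr,old × (K_old/K_new)² = 2060 × (0.5/1)²
= 2060 × 0.2500 = 515 kip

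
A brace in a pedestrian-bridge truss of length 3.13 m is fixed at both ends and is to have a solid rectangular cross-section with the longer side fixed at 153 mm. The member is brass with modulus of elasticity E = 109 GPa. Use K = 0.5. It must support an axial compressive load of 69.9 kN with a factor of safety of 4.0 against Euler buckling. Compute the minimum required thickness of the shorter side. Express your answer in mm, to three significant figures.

Required P_cr = n·P = 4.0 × 69.9 = 279.6 kN
L_e = K·L = 0.5 × 3.13 = 1.565 m
Required I = P_cr·L_e²/(π²E) = 2.796×10^5 × 1.565² / (π² × 1.09×10^11) = 6.366×10^-7 m⁴
I_req = 6.366×10^5 mm⁴
Rectangle, weak axis: I_min = h·b³/12 with h = 153 mm fixed  ⇒  b = (12I/h)^(1/3) = 36.8 mm

b ≈ 36.8 mm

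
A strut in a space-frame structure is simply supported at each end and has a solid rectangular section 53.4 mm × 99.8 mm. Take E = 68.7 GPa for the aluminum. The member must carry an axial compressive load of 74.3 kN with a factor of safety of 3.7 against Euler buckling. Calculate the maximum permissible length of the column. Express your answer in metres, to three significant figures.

L_max ≈ 1.77 m

Buckling occurs about the weak axis: I_min = h·b³/12 with b = 53.4 mm (the shorter side).
I_min = 99.8×53.4³/12 = 1.266×10^6 mm⁴
I = 1.266×10^-6 m⁴
Required critical load P_cr = n·P = 3.7 × 74.3 = 274.9 kN = 2.749×10^5 N
From P_cr = π²EI/(K·L)²:  L = (1/K)·√(π²EI/P_cr) = (1/1)·√(π²×6.87×10^10×1.266×10^-6/2.749×10^5)
L = 1.77 m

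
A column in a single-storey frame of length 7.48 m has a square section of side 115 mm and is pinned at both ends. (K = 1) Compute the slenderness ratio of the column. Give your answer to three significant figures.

λ ≈ 225

For a square r = a/√12 = 115/√12 = 33.20 mm
L_e = K·L = 1 × 7.48 m = 7.480 m = 7480.0 mm
λ = L_e / r_min = 7480.0 / 33.20 = 225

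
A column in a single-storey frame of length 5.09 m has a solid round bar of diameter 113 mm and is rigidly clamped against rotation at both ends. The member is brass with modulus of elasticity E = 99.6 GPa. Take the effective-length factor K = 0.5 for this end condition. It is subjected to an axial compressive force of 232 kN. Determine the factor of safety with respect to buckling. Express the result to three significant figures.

I = πd⁴/64 = π×113⁴/64 = 8.004×10^6 mm⁴
I = 8.004×10^6 mm⁴ = 8.004×10^-6 m⁴
Effective length L_e = K·L = 0.5 × 5.09 = 2.545 m
P_cr = π²EI / L_e² = π² × 99.6×10⁹ × 8.004×10^-6 / 2.545² = 1.215×10^6 N
Factor of safety n = P_cr / P = 1214.7 / 232 = 5.24

n ≈ 5.24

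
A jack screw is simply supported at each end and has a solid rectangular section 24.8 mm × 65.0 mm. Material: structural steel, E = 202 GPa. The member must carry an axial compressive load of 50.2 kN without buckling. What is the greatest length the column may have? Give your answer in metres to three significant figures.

L_max ≈ 1.81 m

Buckling occurs about the weak axis: I_min = h·b³/12 with b = 24.8 mm (the shorter side).
I_min = 65.0×24.8³/12 = 8.262×10^4 mm⁴
I = 8.262×10^-8 m⁴
At the buckling limit P_cr = P = 5.020×10^4 N
From P_cr = π²EI/(K·L)²:  L = (1/K)·√(π²EI/P_cr) = (1/1)·√(π²×2.02×10^11×8.262×10^-8/5.020×10^4)
L = 1.81 m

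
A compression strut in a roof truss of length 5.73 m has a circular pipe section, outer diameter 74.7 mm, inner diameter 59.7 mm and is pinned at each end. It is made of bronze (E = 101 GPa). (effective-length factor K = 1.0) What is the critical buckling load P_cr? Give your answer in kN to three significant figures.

d_o = 74.7 mm, d_i = 59.7 mm
I = π(d_o⁴ − d_i⁴)/64 = π(74.7⁴ − 59.70⁴)/64 = 9.049×10^5 mm⁴
I = 9.049×10^5 mm⁴ = 9.049×10^-7 m⁴
Effective length L_e = K·L = 1 × 5.73 = 5.730 m
P_cr = π²EI / L_e² = π² × 101×10⁹ × 9.049×10^-7 / 5.730² = 2.747×10^4 N

P_cr ≈ 27.5 kN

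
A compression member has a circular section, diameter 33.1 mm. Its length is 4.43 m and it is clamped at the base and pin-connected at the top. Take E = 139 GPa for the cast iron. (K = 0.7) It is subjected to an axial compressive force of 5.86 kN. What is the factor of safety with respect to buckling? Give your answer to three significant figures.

I = πd⁴/64 = π×33.1⁴/64 = 5.892×10^4 mm⁴
I = 5.892×10^4 mm⁴ = 5.892×10^-8 m⁴
Effective length L_e = K·L = 0.7 × 4.43 = 3.101 m
P_cr = π²EI / L_e² = π² × 139×10⁹ × 5.892×10^-8 / 3.101² = 8.406×10^3 N
Factor of safety n = P_cr / P = 8.4061 / 5.86 = 1.43

n ≈ 1.43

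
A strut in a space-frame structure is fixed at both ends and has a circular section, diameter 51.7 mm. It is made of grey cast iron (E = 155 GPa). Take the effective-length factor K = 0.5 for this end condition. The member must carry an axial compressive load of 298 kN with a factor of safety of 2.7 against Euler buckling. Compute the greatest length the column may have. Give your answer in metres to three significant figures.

L_max ≈ 1.63 m

I = πd⁴/64 = π×51.7⁴/64 = 3.507×10^5 mm⁴
I = 3.507×10^-7 m⁴
Required critical load P_cr = n·P = 2.7 × 298 = 804.6 kN = 8.046×10^5 N
From P_cr = π²EI/(K·L)²:  L = (1/K)·√(π²EI/P_cr) = (1/0.5)·√(π²×1.55×10^11×3.507×10^-7/8.046×10^5)
L = 1.63 m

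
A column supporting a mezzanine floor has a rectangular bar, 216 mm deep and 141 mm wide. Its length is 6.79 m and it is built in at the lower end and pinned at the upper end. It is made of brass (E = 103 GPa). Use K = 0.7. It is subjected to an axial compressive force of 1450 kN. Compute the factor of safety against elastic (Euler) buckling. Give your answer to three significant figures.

Buckling occurs about the weak axis: I_min = h·b³/12 with b = 141 mm (the shorter side).
I_min = 216×141³/12 = 5.046×10^7 mm⁴
I = 5.046×10^7 mm⁴ = 5.046×10^-5 m⁴
Effective length L_e = K·L = 0.7 × 6.79 = 4.753 m
P_cr = π²EI / L_e² = π² × 103×10⁹ × 5.046×10^-5 / 4.753² = 2.271×10^6 N
Factor of safety n = P_cr / P = 2270.6 / 1450 = 1.57

n ≈ 1.57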